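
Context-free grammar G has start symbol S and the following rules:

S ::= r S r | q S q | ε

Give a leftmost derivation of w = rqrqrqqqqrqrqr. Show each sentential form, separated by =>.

S => rSr   [S ::= r S r]
rSr => rqSqr   [S ::= q S q]
rqSqr => rqrSrqr   [S ::= r S r]
rqrSrqr => rqrqSqrqr   [S ::= q S q]
rqrqSqrqr => rqrqrSrqrqr   [S ::= r S r]
rqrqrSrqrqr => rqrqrqSqrqrqr   [S ::= q S q]
rqrqrqSqrqrqr => rqrqrqqSqqrqrqr   [S ::= q S q]
rqrqrqqSqqrqrqr => rqrqrqqqqrqrqr   [S ::= ε]

S => rSr => rqSqr => rqrSrqr => rqrqSqrqr => rqrqrSrqrqr => rqrqrqSqrqrqr => rqrqrqqSqqrqrqr => rqrqrqqqqrqrqr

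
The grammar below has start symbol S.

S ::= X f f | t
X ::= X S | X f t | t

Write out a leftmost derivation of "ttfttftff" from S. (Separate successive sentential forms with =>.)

S => Xff   [S ::= X f f]
Xff => Xftff   [X ::= X f t]
Xftff => XSftff   [X ::= X S]
XSftff => XftSftff   [X ::= X f t]
XftSftff => XSftSftff   [X ::= X S]
XSftSftff => tSftSftff   [X ::= t]
tSftSftff => ttftSftff   [S ::= t]
ttftSftff => ttfttftff   [S ::= t]

S=>Xff=>Xftff=>XSftff=>XftSftff=>XSftSftff=>tSftSftff=>ttftSftff=>ttfttftff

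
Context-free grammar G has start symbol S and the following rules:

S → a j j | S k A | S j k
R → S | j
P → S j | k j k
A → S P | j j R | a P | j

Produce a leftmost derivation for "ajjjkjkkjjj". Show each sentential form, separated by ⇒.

S⇒SkA⇒SjkkA⇒SjkjkkA⇒ajjjkjkkA⇒ajjjkjkkjjR⇒ajjjkjkkjjj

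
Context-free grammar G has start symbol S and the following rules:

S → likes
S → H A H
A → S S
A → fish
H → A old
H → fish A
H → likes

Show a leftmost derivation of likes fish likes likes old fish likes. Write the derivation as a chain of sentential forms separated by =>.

S => H A H => A old A H => S S old A H => H A H S old A H => likes A H S old A H => likes fish H S old A H => likes fish likes S old A H => likes fish likes likes old A H => likes fish likes likes old fish H => likes fish likes likes old fish likes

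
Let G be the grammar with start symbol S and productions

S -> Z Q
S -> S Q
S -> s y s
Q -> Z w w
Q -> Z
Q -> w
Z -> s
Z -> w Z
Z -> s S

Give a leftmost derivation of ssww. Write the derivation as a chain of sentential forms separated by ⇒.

S⇒ZQ⇒sSQ⇒sZQQ⇒ssQQ⇒sswQ⇒ssww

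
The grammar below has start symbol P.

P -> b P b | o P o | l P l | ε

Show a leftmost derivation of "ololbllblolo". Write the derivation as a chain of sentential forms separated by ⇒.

P ⇒ oPo ⇒ olPlo ⇒ oloPolo ⇒ ololPlolo ⇒ ololbPblolo ⇒ ololblPlblolo ⇒ ololbllblolo

P ⇒ oPo   [P -> o P o]
oPo ⇒ olPlo   [P -> l P l]
olPlo ⇒ oloPolo   [P -> o P o]
oloPolo ⇒ ololPlolo   [P -> l P l]
ololPlolo ⇒ ololbPblolo   [P -> b P b]
ololbPblolo ⇒ ololblPlblolo   [P -> l P l]
ololblPlblolo ⇒ ololbllblolo   [P -> ε]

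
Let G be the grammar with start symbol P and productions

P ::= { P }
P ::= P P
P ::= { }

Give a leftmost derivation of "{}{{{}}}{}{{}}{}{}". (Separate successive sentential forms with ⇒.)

P ⇒ PP   [P ::= P P]
PP ⇒ PPP   [P ::= P P]
PPP ⇒ {}PP   [P ::= { }]
{}PP ⇒ {}{P}P   [P ::= { P }]
{}{P}P ⇒ {}{{P}}P   [P ::= { P }]
{}{{P}}P ⇒ {}{{{}}}P   [P ::= { }]
{}{{{}}}P ⇒ {}{{{}}}PP   [P ::= P P]
{}{{{}}}PP ⇒ {}{{{}}}PPP   [P ::= P P]
{}{{{}}}PPP ⇒ {}{{{}}}PPPP   [P ::= P P]
{}{{{}}}PPPP ⇒ {}{{{}}}{}PPP   [P ::= { }]
{}{{{}}}{}PPP ⇒ {}{{{}}}{}{P}PP   [P ::= { P }]
{}{{{}}}{}{P}PP ⇒ {}{{{}}}{}{{}}PP   [P ::= { }]
{}{{{}}}{}{{}}PP ⇒ {}{{{}}}{}{{}}{}P   [P ::= { }]
{}{{{}}}{}{{}}{}P ⇒ {}{{{}}}{}{{}}{}{}   [P ::= { }]

P ⇒ PP ⇒ PPP ⇒ {}PP ⇒ {}{P}P ⇒ {}{{P}}P ⇒ {}{{{}}}P ⇒ {}{{{}}}PP ⇒ {}{{{}}}PPP ⇒ {}{{{}}}PPPP ⇒ {}{{{}}}{}PPP ⇒ {}{{{}}}{}{P}PP ⇒ {}{{{}}}{}{{}}PP ⇒ {}{{{}}}{}{{}}{}P ⇒ {}{{{}}}{}{{}}{}{}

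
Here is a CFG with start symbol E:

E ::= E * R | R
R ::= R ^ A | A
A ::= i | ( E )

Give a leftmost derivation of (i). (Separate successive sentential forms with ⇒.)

E ⇒ R   [E ::= R]
R ⇒ A   [R ::= A]
A ⇒ (E)   [A ::= ( E )]
(E) ⇒ (R)   [E ::= R]
(R) ⇒ (A)   [R ::= A]
(A) ⇒ (i)   [A ::= i]

E ⇒ R ⇒ A ⇒ (E) ⇒ (R) ⇒ (A) ⇒ (i)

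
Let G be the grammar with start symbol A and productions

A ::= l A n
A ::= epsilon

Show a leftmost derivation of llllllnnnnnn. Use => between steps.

A => lAn   [A ::= l A n]
lAn => llAnn   [A ::= l A n]
llAnn => lllAnnn   [A ::= l A n]
lllAnnn => llllAnnnn   [A ::= l A n]
llllAnnnn => lllllAnnnnn   [A ::= l A n]
lllllAnnnnn => llllllAnnnnnn   [A ::= l A n]
llllllAnnnnnn => llllllnnnnnn   [A ::= epsilon]

A=>lAn=>llAnn=>lllAnnn=>llllAnnnn=>lllllAnnnnn=>llllllAnnnnnn=>llllllnnnnnn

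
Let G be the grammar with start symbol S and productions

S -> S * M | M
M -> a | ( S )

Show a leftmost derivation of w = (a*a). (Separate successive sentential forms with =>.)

S => M   [S -> M]
M => (S)   [M -> ( S )]
(S) => (S*M)   [S -> S * M]
(S*M) => (M*M)   [S -> M]
(M*M) => (a*M)   [M -> a]
(a*M) => (a*a)   [M -> a]

S => M => (S) => (S*M) => (M*M) => (a*M) => (a*a)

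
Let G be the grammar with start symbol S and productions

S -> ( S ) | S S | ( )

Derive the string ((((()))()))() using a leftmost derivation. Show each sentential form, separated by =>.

S => SS => (S)S => ((S))S => ((SS))S => (((S)S))S => ((((S))S))S => ((((()))S))S => ((((()))()))S => ((((()))()))()

S => SS   [S -> S S]
SS => (S)S   [S -> ( S )]
(S)S => ((S))S   [S -> ( S )]
((S))S => ((SS))S   [S -> S S]
((SS))S => (((S)S))S   [S -> ( S )]
(((S)S))S => ((((S))S))S   [S -> ( S )]
((((S))S))S => ((((()))S))S   [S -> ( )]
((((()))S))S => ((((()))()))S   [S -> ( )]
((((()))()))S => ((((()))()))()   [S -> ( )]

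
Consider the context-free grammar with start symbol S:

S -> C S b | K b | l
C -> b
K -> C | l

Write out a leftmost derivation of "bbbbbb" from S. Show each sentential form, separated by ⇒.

S ⇒ CSb ⇒ bSb ⇒ bCSbb ⇒ bbSbb ⇒ bbKbbb ⇒ bbCbbb ⇒ bbbbbb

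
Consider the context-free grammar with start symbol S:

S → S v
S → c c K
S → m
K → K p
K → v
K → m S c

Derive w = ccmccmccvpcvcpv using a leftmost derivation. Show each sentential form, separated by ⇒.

S ⇒ Sv ⇒ ccKv ⇒ ccKpv ⇒ ccmScpv ⇒ ccmSvcpv ⇒ ccmccKvcpv ⇒ ccmccmScvcpv ⇒ ccmccmccKcvcpv ⇒ ccmccmccKpcvcpv ⇒ ccmccmccvpcvcpv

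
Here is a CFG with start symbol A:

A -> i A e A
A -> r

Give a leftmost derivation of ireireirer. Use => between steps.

A => iAeA   [A -> i A e A]
iAeA => ireA   [A -> r]
ireA => ireiAeA   [A -> i A e A]
ireiAeA => ireireA   [A -> r]
ireireA => ireireiAeA   [A -> i A e A]
ireireiAeA => ireireireA   [A -> r]
ireireireA => ireireirer   [A -> r]

A => iAeA => ireA => ireiAeA => ireireA => ireireiAeA => ireireireA => ireireirer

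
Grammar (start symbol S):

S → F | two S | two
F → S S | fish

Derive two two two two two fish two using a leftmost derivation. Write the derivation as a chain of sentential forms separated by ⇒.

S ⇒ two S ⇒ two two S ⇒ two two two S ⇒ two two two F ⇒ two two two S S ⇒ two two two two S S ⇒ two two two two two S S ⇒ two two two two two F S ⇒ two two two two two fish S ⇒ two two two two two fish two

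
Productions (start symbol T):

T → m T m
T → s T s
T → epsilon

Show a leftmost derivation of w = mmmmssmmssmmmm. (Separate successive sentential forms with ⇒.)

T ⇒ mTm   [T → m T m]
mTm ⇒ mmTmm   [T → m T m]
mmTmm ⇒ mmmTmmm   [T → m T m]
mmmTmmm ⇒ mmmmTmmmm   [T → m T m]
mmmmTmmmm ⇒ mmmmsTsmmmm   [T → s T s]
mmmmsTsmmmm ⇒ mmmmssTssmmmm   [T → s T s]
mmmmssTssmmmm ⇒ mmmmssmTmssmmmm   [T → m T m]
mmmmssmTmssmmmm ⇒ mmmmssmmssmmmm   [T → epsilon]

T ⇒ mTm ⇒ mmTmm ⇒ mmmTmmm ⇒ mmmmTmmmm ⇒ mmmmsTsmmmm ⇒ mmmmssTssmmmm ⇒ mmmmssmTmssmmmm ⇒ mmmmssmmssmmmm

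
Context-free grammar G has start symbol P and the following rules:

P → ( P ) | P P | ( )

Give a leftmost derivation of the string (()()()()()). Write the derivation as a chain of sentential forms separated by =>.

P=>(P)=>(PP)=>(()P)=>(()PP)=>(()PPP)=>(()()PP)=>(()()()P)=>(()()()PP)=>(()()()()P)=>(()()()()())

P => (P)   [P → ( P )]
(P) => (PP)   [P → P P]
(PP) => (()P)   [P → ( )]
(()P) => (()PP)   [P → P P]
(()PP) => (()PPP)   [P → P P]
(()PPP) => (()()PP)   [P → ( )]
(()()PP) => (()()()P)   [P → ( )]
(()()()P) => (()()()PP)   [P → P P]
(()()()PP) => (()()()()P)   [P → ( )]
(()()()()P) => (()()()()())   [P → ( )]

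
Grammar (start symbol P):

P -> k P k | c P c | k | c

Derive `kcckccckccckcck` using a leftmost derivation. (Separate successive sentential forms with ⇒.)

P ⇒ kPk ⇒ kcPck ⇒ kccPcck ⇒ kcckPkcck ⇒ kcckcPckcck ⇒ kcckccPcckcck ⇒ kcckcccPccckcck ⇒ kcckccckccckcck

P ⇒ kPk   [P -> k P k]
kPk ⇒ kcPck   [P -> c P c]
kcPck ⇒ kccPcck   [P -> c P c]
kccPcck ⇒ kcckPkcck   [P -> k P k]
kcckPkcck ⇒ kcckcPckcck   [P -> c P c]
kcckcPckcck ⇒ kcckccPcckcck   [P -> c P c]
kcckccPcckcck ⇒ kcckcccPccckcck   [P -> c P c]
kcckcccPccckcck ⇒ kcckccckccckcck   [P -> k]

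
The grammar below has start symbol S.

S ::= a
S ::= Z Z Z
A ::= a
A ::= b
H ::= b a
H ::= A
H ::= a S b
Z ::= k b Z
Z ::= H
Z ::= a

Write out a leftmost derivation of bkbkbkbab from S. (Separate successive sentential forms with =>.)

S => ZZZ => HZZ => AZZ => bZZ => bkbZZ => bkbkbZZ => bkbkbkbZZ => bkbkbkbaZ => bkbkbkbaH => bkbkbkbaA => bkbkbkbab

S => ZZZ   [S ::= Z Z Z]
ZZZ => HZZ   [Z ::= H]
HZZ => AZZ   [H ::= A]
AZZ => bZZ   [A ::= b]
bZZ => bkbZZ   [Z ::= k b Z]
bkbZZ => bkbkbZZ   [Z ::= k b Z]
bkbkbZZ => bkbkbkbZZ   [Z ::= k b Z]
bkbkbkbZZ => bkbkbkbaZ   [Z ::= a]
bkbkbkbaZ => bkbkbkbaH   [Z ::= H]
bkbkbkbaH => bkbkbkbaA   [H ::= A]
bkbkbkbaA => bkbkbkbab   [A ::= b]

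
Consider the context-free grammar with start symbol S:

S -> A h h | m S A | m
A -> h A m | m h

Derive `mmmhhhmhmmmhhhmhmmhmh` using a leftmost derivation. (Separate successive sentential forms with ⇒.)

S ⇒ mSA ⇒ mmSAA ⇒ mmmSAAA ⇒ mmmAhhAAA ⇒ mmmhAmhhAAA ⇒ mmmhhAmmhhAAA ⇒ mmmhhhAmmmhhAAA ⇒ mmmhhhmhmmmhhAAA ⇒ mmmhhhmhmmmhhhAmAA ⇒ mmmhhhmhmmmhhhmhmAA ⇒ mmmhhhmhmmmhhhmhmmhA ⇒ mmmhhhmhmmmhhhmhmmhmh

S ⇒ mSA   [S -> m S A]
mSA ⇒ mmSAA   [S -> m S A]
mmSAA ⇒ mmmSAAA   [S -> m S A]
mmmSAAA ⇒ mmmAhhAAA   [S -> A h h]
mmmAhhAAA ⇒ mmmhAmhhAAA   [A -> h A m]
mmmhAmhhAAA ⇒ mmmhhAmmhhAAA   [A -> h A m]
mmmhhAmmhhAAA ⇒ mmmhhhAmmmhhAAA   [A -> h A m]
mmmhhhAmmmhhAAA ⇒ mmmhhhmhmmmhhAAA   [A -> m h]
mmmhhhmhmmmhhAAA ⇒ mmmhhhmhmmmhhhAmAA   [A -> h A m]
mmmhhhmhmmmhhhAmAA ⇒ mmmhhhmhmmmhhhmhmAA   [A -> m h]
mmmhhhmhmmmhhhmhmAA ⇒ mmmhhhmhmmmhhhmhmmhA   [A -> m h]
mmmhhhmhmmmhhhmhmmhA ⇒ mmmhhhmhmmmhhhmhmmhmh   [A -> m h]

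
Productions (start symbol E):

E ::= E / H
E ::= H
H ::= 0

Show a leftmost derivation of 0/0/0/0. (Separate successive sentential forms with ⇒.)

E ⇒ E/H ⇒ E/H/H ⇒ E/H/H/H ⇒ H/H/H/H ⇒ 0/H/H/H ⇒ 0/0/H/H ⇒ 0/0/0/H ⇒ 0/0/0/0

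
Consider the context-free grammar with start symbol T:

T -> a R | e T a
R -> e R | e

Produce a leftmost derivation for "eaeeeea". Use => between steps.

T=>eTa=>eaRa=>eaeRa=>eaeeRa=>eaeeeRa=>eaeeeea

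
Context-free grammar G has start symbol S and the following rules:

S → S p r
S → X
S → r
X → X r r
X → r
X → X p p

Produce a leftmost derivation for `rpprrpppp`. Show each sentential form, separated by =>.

S=>X=>Xpp=>Xpppp=>Xrrpppp=>Xpprrpppp=>rpprrpppp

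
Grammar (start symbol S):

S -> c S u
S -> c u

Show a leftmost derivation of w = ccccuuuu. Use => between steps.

S=>cSu=>ccSuu=>cccSuuu=>ccccuuuu

S => cSu   [S -> c S u]
cSu => ccSuu   [S -> c S u]
ccSuu => cccSuuu   [S -> c S u]
cccSuuu => ccccuuuu   [S -> c u]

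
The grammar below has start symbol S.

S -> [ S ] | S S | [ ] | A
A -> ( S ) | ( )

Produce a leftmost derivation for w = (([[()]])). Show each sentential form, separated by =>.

S => A   [S -> A]
A => (S)   [A -> ( S )]
(S) => (A)   [S -> A]
(A) => ((S))   [A -> ( S )]
((S)) => (([S]))   [S -> [ S ]]
(([S])) => (([[S]]))   [S -> [ S ]]
(([[S]])) => (([[A]]))   [S -> A]
(([[A]])) => (([[()]]))   [A -> ( )]

S => A => (S) => (A) => ((S)) => (([S])) => (([[S]])) => (([[A]])) => (([[()]]))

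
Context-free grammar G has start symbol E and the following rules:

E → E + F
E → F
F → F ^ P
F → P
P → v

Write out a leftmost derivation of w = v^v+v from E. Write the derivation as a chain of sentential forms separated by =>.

E => E+F => F+F => F^P+F => P^P+F => v^P+F => v^v+F => v^v+P => v^v+v

E => E+F   [E → E + F]
E+F => F+F   [E → F]
F+F => F^P+F   [F → F ^ P]
F^P+F => P^P+F   [F → P]
P^P+F => v^P+F   [P → v]
v^P+F => v^v+F   [P → v]
v^v+F => v^v+P   [F → P]
v^v+P => v^v+v   [P → v]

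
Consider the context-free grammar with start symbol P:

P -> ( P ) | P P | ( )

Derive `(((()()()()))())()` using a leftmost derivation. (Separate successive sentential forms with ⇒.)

P ⇒ PP   [P -> P P]
PP ⇒ (P)P   [P -> ( P )]
(P)P ⇒ (PP)P   [P -> P P]
(PP)P ⇒ ((P)P)P   [P -> ( P )]
((P)P)P ⇒ (((P))P)P   [P -> ( P )]
(((P))P)P ⇒ (((PP))P)P   [P -> P P]
(((PP))P)P ⇒ (((PPP))P)P   [P -> P P]
(((PPP))P)P ⇒ (((()PP))P)P   [P -> ( )]
(((()PP))P)P ⇒ (((()PPP))P)P   [P -> P P]
(((()PPP))P)P ⇒ (((()()PP))P)P   [P -> ( )]
(((()()PP))P)P ⇒ (((()()()P))P)P   [P -> ( )]
(((()()()P))P)P ⇒ (((()()()()))P)P   [P -> ( )]
(((()()()()))P)P ⇒ (((()()()()))())P   [P -> ( )]
(((()()()()))())P ⇒ (((()()()()))())()   [P -> ( )]

P ⇒ PP ⇒ (P)P ⇒ (PP)P ⇒ ((P)P)P ⇒ (((P))P)P ⇒ (((PP))P)P ⇒ (((PPP))P)P ⇒ (((()PP))P)P ⇒ (((()PPP))P)P ⇒ (((()()PP))P)P ⇒ (((()()()P))P)P ⇒ (((()()()()))P)P ⇒ (((()()()()))())P ⇒ (((()()()()))())()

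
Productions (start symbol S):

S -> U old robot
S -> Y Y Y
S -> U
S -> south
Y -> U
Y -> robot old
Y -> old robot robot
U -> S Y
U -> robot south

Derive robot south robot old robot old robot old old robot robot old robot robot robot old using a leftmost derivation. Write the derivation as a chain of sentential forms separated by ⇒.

S ⇒ Y Y Y ⇒ U Y Y ⇒ S Y Y Y ⇒ U Y Y Y ⇒ robot south Y Y Y ⇒ robot south robot old Y Y ⇒ robot south robot old U Y ⇒ robot south robot old S Y Y ⇒ robot south robot old Y Y Y Y Y ⇒ robot south robot old robot old Y Y Y Y ⇒ robot south robot old robot old robot old Y Y Y ⇒ robot south robot old robot old robot old old robot robot Y Y ⇒ robot south robot old robot old robot old old robot robot old robot robot Y ⇒ robot south robot old robot old robot old old robot robot old robot robot robot old

S ⇒ Y Y Y   [S -> Y Y Y]
Y Y Y ⇒ U Y Y   [Y -> U]
U Y Y ⇒ S Y Y Y   [U -> S Y]
S Y Y Y ⇒ U Y Y Y   [S -> U]
U Y Y Y ⇒ robot south Y Y Y   [U -> robot south]
robot south Y Y Y ⇒ robot south robot old Y Y   [Y -> robot old]
robot south robot old Y Y ⇒ robot south robot old U Y   [Y -> U]
robot south robot old U Y ⇒ robot south robot old S Y Y   [U -> S Y]
robot south robot old S Y Y ⇒ robot south robot old Y Y Y Y Y   [S -> Y Y Y]
robot south robot old Y Y Y Y Y ⇒ robot south robot old robot old Y Y Y Y   [Y -> robot old]
robot south robot old robot old Y Y Y Y ⇒ robot south robot old robot old robot old Y Y Y   [Y -> robot old]
robot south robot old robot old robot old Y Y Y ⇒ robot south robot old robot old robot old old robot robot Y Y   [Y -> old robot robot]
robot south robot old robot old robot old old robot robot Y Y ⇒ robot south robot old robot old robot old old robot robot old robot robot Y   [Y -> old robot robot]
robot south robot old robot old robot old old robot robot old robot robot Y ⇒ robot south robot old robot old robot old old robot robot old robot robot robot old   [Y -> robot old]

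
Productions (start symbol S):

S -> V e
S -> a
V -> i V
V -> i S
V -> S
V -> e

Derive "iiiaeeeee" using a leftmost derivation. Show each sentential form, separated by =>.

S=>Ve=>iVe=>iSe=>iVee=>iiSee=>iiVeee=>iiSeee=>iiVeeee=>iiiSeeee=>iiiVeeeee=>iiiSeeeee=>iiiaeeeee

S => Ve   [S -> V e]
Ve => iVe   [V -> i V]
iVe => iSe   [V -> S]
iSe => iVee   [S -> V e]
iVee => iiSee   [V -> i S]
iiSee => iiVeee   [S -> V e]
iiVeee => iiSeee   [V -> S]
iiSeee => iiVeeee   [S -> V e]
iiVeeee => iiiSeeee   [V -> i S]
iiiSeeee => iiiVeeeee   [S -> V e]
iiiVeeeee => iiiSeeeee   [V -> S]
iiiSeeeee => iiiaeeeee   [S -> a]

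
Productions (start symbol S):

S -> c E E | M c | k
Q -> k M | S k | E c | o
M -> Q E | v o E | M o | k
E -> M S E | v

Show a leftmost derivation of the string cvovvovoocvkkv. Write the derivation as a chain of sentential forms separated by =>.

S => cEE => cMSEE => cvoESEE => cvovSEE => cvovMcEE => cvovMocEE => cvovMoocEE => cvovvoEoocEE => cvovvovoocEE => cvovvovoocvE => cvovvovoocvMSE => cvovvovoocvkSE => cvovvovoocvkkE => cvovvovoocvkkv

S => cEE   [S -> c E E]
cEE => cMSEE   [E -> M S E]
cMSEE => cvoESEE   [M -> v o E]
cvoESEE => cvovSEE   [E -> v]
cvovSEE => cvovMcEE   [S -> M c]
cvovMcEE => cvovMocEE   [M -> M o]
cvovMocEE => cvovMoocEE   [M -> M o]
cvovMoocEE => cvovvoEoocEE   [M -> v o E]
cvovvoEoocEE => cvovvovoocEE   [E -> v]
cvovvovoocEE => cvovvovoocvE   [E -> v]
cvovvovoocvE => cvovvovoocvMSE   [E -> M S E]
cvovvovoocvMSE => cvovvovoocvkSE   [M -> k]
cvovvovoocvkSE => cvovvovoocvkkE   [S -> k]
cvovvovoocvkkE => cvovvovoocvkkv   [E -> v]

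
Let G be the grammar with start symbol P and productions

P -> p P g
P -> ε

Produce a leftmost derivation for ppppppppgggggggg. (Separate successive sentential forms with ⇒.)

P ⇒ pPg ⇒ ppPgg ⇒ pppPggg ⇒ ppppPgggg ⇒ pppppPggggg ⇒ ppppppPgggggg ⇒ pppppppPggggggg ⇒ ppppppppPgggggggg ⇒ ppppppppgggggggg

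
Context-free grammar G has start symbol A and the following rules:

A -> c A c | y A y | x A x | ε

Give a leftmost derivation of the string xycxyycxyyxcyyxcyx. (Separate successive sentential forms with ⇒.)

A ⇒ xAx   [A -> x A x]
xAx ⇒ xyAyx   [A -> y A y]
xyAyx ⇒ xycAcyx   [A -> c A c]
xycAcyx ⇒ xycxAxcyx   [A -> x A x]
xycxAxcyx ⇒ xycxyAyxcyx   [A -> y A y]
xycxyAyxcyx ⇒ xycxyyAyyxcyx   [A -> y A y]
xycxyyAyyxcyx ⇒ xycxyycAcyyxcyx   [A -> c A c]
xycxyycAcyyxcyx ⇒ xycxyycxAxcyyxcyx   [A -> x A x]
xycxyycxAxcyyxcyx ⇒ xycxyycxyAyxcyyxcyx   [A -> y A y]
xycxyycxyAyxcyyxcyx ⇒ xycxyycxyyxcyyxcyx   [A -> ε]

A ⇒ xAx ⇒ xyAyx ⇒ xycAcyx ⇒ xycxAxcyx ⇒ xycxyAyxcyx ⇒ xycxyyAyyxcyx ⇒ xycxyycAcyyxcyx ⇒ xycxyycxAxcyyxcyx ⇒ xycxyycxyAyxcyyxcyx ⇒ xycxyycxyyxcyyxcyx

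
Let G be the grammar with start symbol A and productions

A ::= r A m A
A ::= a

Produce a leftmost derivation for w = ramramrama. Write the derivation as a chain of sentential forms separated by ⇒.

A ⇒ rAmA   [A ::= r A m A]
rAmA ⇒ ramA   [A ::= a]
ramA ⇒ ramrAmA   [A ::= r A m A]
ramrAmA ⇒ ramramA   [A ::= a]
ramramA ⇒ ramramrAmA   [A ::= r A m A]
ramramrAmA ⇒ ramramramA   [A ::= a]
ramramramA ⇒ ramramrama   [A ::= a]

A ⇒ rAmA ⇒ ramA ⇒ ramrAmA ⇒ ramramA ⇒ ramramrAmA ⇒ ramramramA ⇒ ramramrama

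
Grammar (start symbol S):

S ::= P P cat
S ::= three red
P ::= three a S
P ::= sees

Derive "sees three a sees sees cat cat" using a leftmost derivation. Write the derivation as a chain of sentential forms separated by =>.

S => P P cat   [S ::= P P cat]
P P cat => sees P cat   [P ::= sees]
sees P cat => sees three a S cat   [P ::= three a S]
sees three a S cat => sees three a P P cat cat   [S ::= P P cat]
sees three a P P cat cat => sees three a sees P cat cat   [P ::= sees]
sees three a sees P cat cat => sees three a sees sees cat cat   [P ::= sees]

S => P P cat => sees P cat => sees three a S cat => sees three a P P cat cat => sees three a sees P cat cat => sees three a sees sees cat cat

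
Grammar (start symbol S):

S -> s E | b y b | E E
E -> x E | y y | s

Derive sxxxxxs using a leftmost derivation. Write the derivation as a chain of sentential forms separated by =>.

S => EE   [S -> E E]
EE => sE   [E -> s]
sE => sxE   [E -> x E]
sxE => sxxE   [E -> x E]
sxxE => sxxxE   [E -> x E]
sxxxE => sxxxxE   [E -> x E]
sxxxxE => sxxxxxE   [E -> x E]
sxxxxxE => sxxxxxs   [E -> s]

S => EE => sE => sxE => sxxE => sxxxE => sxxxxE => sxxxxxE => sxxxxxs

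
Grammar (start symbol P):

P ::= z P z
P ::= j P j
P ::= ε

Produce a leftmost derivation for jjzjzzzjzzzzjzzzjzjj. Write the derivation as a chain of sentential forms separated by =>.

P => jPj => jjPjj => jjzPzjj => jjzjPjzjj => jjzjzPzjzjj => jjzjzzPzzjzjj => jjzjzzzPzzzjzjj => jjzjzzzjPjzzzjzjj => jjzjzzzjzPzjzzzjzjj => jjzjzzzjzzPzzjzzzjzjj => jjzjzzzjzzzzjzzzjzjj

P => jPj   [P ::= j P j]
jPj => jjPjj   [P ::= j P j]
jjPjj => jjzPzjj   [P ::= z P z]
jjzPzjj => jjzjPjzjj   [P ::= j P j]
jjzjPjzjj => jjzjzPzjzjj   [P ::= z P z]
jjzjzPzjzjj => jjzjzzPzzjzjj   [P ::= z P z]
jjzjzzPzzjzjj => jjzjzzzPzzzjzjj   [P ::= z P z]
jjzjzzzPzzzjzjj => jjzjzzzjPjzzzjzjj   [P ::= j P j]
jjzjzzzjPjzzzjzjj => jjzjzzzjzPzjzzzjzjj   [P ::= z P z]
jjzjzzzjzPzjzzzjzjj => jjzjzzzjzzPzzjzzzjzjj   [P ::= z P z]
jjzjzzzjzzPzzjzzzjzjj => jjzjzzzjzzzzjzzzjzjj   [P ::= ε]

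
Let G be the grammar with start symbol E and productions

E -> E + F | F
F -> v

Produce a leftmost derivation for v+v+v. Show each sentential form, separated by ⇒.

E ⇒ E+F ⇒ E+F+F ⇒ F+F+F ⇒ v+F+F ⇒ v+v+F ⇒ v+v+v

E ⇒ E+F   [E -> E + F]
E+F ⇒ E+F+F   [E -> E + F]
E+F+F ⇒ F+F+F   [E -> F]
F+F+F ⇒ v+F+F   [F -> v]
v+F+F ⇒ v+v+F   [F -> v]
v+v+F ⇒ v+v+v   [F -> v]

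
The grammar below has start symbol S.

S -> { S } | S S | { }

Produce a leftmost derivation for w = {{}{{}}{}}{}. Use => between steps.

S=>SS=>{S}S=>{SS}S=>{SSS}S=>{{}SS}S=>{{}{S}S}S=>{{}{{}}S}S=>{{}{{}}{}}S=>{{}{{}}{}}{}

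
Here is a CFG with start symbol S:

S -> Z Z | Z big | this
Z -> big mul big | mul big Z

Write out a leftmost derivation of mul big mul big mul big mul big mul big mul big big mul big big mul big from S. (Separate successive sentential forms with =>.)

S => Z Z => mul big Z Z => mul big mul big Z Z => mul big mul big mul big Z Z => mul big mul big mul big mul big Z Z => mul big mul big mul big mul big mul big Z Z => mul big mul big mul big mul big mul big mul big Z Z => mul big mul big mul big mul big mul big mul big big mul big Z => mul big mul big mul big mul big mul big mul big big mul big big mul big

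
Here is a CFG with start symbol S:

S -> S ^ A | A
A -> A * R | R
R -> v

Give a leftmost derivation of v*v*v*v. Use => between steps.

S => A   [S -> A]
A => A*R   [A -> A * R]
A*R => A*R*R   [A -> A * R]
A*R*R => A*R*R*R   [A -> A * R]
A*R*R*R => R*R*R*R   [A -> R]
R*R*R*R => v*R*R*R   [R -> v]
v*R*R*R => v*v*R*R   [R -> v]
v*v*R*R => v*v*v*R   [R -> v]
v*v*v*R => v*v*v*v   [R -> v]

S=>A=>A*R=>A*R*R=>A*R*R*R=>R*R*R*R=>v*R*R*R=>v*v*R*R=>v*v*v*R=>v*v*v*v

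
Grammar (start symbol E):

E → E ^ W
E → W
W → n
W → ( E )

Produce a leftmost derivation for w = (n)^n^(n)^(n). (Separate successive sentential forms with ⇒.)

E ⇒ E^W ⇒ E^W^W ⇒ E^W^W^W ⇒ W^W^W^W ⇒ (E)^W^W^W ⇒ (W)^W^W^W ⇒ (n)^W^W^W ⇒ (n)^n^W^W ⇒ (n)^n^(E)^W ⇒ (n)^n^(W)^W ⇒ (n)^n^(n)^W ⇒ (n)^n^(n)^(E) ⇒ (n)^n^(n)^(W) ⇒ (n)^n^(n)^(n)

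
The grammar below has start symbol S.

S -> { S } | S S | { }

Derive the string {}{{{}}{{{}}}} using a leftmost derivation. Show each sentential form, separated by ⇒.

S ⇒ SS   [S -> S S]
SS ⇒ {}S   [S -> { }]
{}S ⇒ {}{S}   [S -> { S }]
{}{S} ⇒ {}{SS}   [S -> S S]
{}{SS} ⇒ {}{{S}S}   [S -> { S }]
{}{{S}S} ⇒ {}{{{}}S}   [S -> { }]
{}{{{}}S} ⇒ {}{{{}}{S}}   [S -> { S }]
{}{{{}}{S}} ⇒ {}{{{}}{{S}}}   [S -> { S }]
{}{{{}}{{S}}} ⇒ {}{{{}}{{{}}}}   [S -> { }]

S⇒SS⇒{}S⇒{}{S}⇒{}{SS}⇒{}{{S}S}⇒{}{{{}}S}⇒{}{{{}}{S}}⇒{}{{{}}{{S}}}⇒{}{{{}}{{{}}}}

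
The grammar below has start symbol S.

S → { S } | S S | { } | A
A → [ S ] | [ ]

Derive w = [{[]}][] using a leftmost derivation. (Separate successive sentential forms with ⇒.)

S⇒SS⇒AS⇒[S]S⇒[{S}]S⇒[{A}]S⇒[{[]}]S⇒[{[]}]A⇒[{[]}][]

S ⇒ SS   [S → S S]
SS ⇒ AS   [S → A]
AS ⇒ [S]S   [A → [ S ]]
[S]S ⇒ [{S}]S   [S → { S }]
[{S}]S ⇒ [{A}]S   [S → A]
[{A}]S ⇒ [{[]}]S   [A → [ ]]
[{[]}]S ⇒ [{[]}]A   [S → A]
[{[]}]A ⇒ [{[]}][]   [A → [ ]]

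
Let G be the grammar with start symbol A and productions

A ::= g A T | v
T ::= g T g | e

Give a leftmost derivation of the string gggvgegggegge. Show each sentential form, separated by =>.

A => gAT   [A ::= g A T]
gAT => ggATT   [A ::= g A T]
ggATT => gggATTT   [A ::= g A T]
gggATTT => gggvTTT   [A ::= v]
gggvTTT => gggvgTgTT   [T ::= g T g]
gggvgTgTT => gggvgegTT   [T ::= e]
gggvgegTT => gggvgeggTgT   [T ::= g T g]
gggvgeggTgT => gggvgegggTggT   [T ::= g T g]
gggvgegggTggT => gggvgegggeggT   [T ::= e]
gggvgegggeggT => gggvgegggegge   [T ::= e]

A => gAT => ggATT => gggATTT => gggvTTT => gggvgTgTT => gggvgegTT => gggvgeggTgT => gggvgegggTggT => gggvgegggeggT => gggvgegggegge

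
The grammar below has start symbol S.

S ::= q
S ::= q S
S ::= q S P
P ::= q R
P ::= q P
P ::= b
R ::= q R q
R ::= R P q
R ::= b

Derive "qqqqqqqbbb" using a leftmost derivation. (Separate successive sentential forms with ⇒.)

S ⇒ qS   [S ::= q S]
qS ⇒ qqS   [S ::= q S]
qqS ⇒ qqqSP   [S ::= q S P]
qqqSP ⇒ qqqqSPP   [S ::= q S P]
qqqqSPP ⇒ qqqqqSPP   [S ::= q S]
qqqqqSPP ⇒ qqqqqqSPPP   [S ::= q S P]
qqqqqqSPPP ⇒ qqqqqqqPPP   [S ::= q]
qqqqqqqPPP ⇒ qqqqqqqbPP   [P ::= b]
qqqqqqqbPP ⇒ qqqqqqqbbP   [P ::= b]
qqqqqqqbbP ⇒ qqqqqqqbbb   [P ::= b]

S ⇒ qS ⇒ qqS ⇒ qqqSP ⇒ qqqqSPP ⇒ qqqqqSPP ⇒ qqqqqqSPPP ⇒ qqqqqqqPPP ⇒ qqqqqqqbPP ⇒ qqqqqqqbbP ⇒ qqqqqqqbbb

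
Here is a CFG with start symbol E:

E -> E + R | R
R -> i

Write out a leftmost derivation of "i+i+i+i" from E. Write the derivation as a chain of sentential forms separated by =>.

E => E+R => E+R+R => E+R+R+R => R+R+R+R => i+R+R+R => i+i+R+R => i+i+i+R => i+i+i+i

E => E+R   [E -> E + R]
E+R => E+R+R   [E -> E + R]
E+R+R => E+R+R+R   [E -> E + R]
E+R+R+R => R+R+R+R   [E -> R]
R+R+R+R => i+R+R+R   [R -> i]
i+R+R+R => i+i+R+R   [R -> i]
i+i+R+R => i+i+i+R   [R -> i]
i+i+i+R => i+i+i+i   [R -> i]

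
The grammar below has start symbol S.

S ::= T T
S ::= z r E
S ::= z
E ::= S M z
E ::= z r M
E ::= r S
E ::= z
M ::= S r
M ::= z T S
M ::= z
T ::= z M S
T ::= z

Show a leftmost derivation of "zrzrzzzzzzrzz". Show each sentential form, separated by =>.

S => zrE => zrzrM => zrzrzTS => zrzrzzMSS => zrzrzzSrSS => zrzrzzTTrSS => zrzrzzzMSTrSS => zrzrzzzzSTrSS => zrzrzzzzzTrSS => zrzrzzzzzzrSS => zrzrzzzzzzrzS => zrzrzzzzzzrzz

S => zrE   [S ::= z r E]
zrE => zrzrM   [E ::= z r M]
zrzrM => zrzrzTS   [M ::= z T S]
zrzrzTS => zrzrzzMSS   [T ::= z M S]
zrzrzzMSS => zrzrzzSrSS   [M ::= S r]
zrzrzzSrSS => zrzrzzTTrSS   [S ::= T T]
zrzrzzTTrSS => zrzrzzzMSTrSS   [T ::= z M S]
zrzrzzzMSTrSS => zrzrzzzzSTrSS   [M ::= z]
zrzrzzzzSTrSS => zrzrzzzzzTrSS   [S ::= z]
zrzrzzzzzTrSS => zrzrzzzzzzrSS   [T ::= z]
zrzrzzzzzzrSS => zrzrzzzzzzrzS   [S ::= z]
zrzrzzzzzzrzS => zrzrzzzzzzrzz   [S ::= z]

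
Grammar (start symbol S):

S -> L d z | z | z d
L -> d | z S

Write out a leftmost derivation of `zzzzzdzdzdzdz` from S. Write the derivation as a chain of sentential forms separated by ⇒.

S ⇒ Ldz   [S -> L d z]
Ldz ⇒ zSdz   [L -> z S]
zSdz ⇒ zLdzdz   [S -> L d z]
zLdzdz ⇒ zzSdzdz   [L -> z S]
zzSdzdz ⇒ zzLdzdzdz   [S -> L d z]
zzLdzdzdz ⇒ zzzSdzdzdz   [L -> z S]
zzzSdzdzdz ⇒ zzzLdzdzdzdz   [S -> L d z]
zzzLdzdzdzdz ⇒ zzzzSdzdzdzdz   [L -> z S]
zzzzSdzdzdzdz ⇒ zzzzzdzdzdzdz   [S -> z]

S ⇒ Ldz ⇒ zSdz ⇒ zLdzdz ⇒ zzSdzdz ⇒ zzLdzdzdz ⇒ zzzSdzdzdz ⇒ zzzLdzdzdzdz ⇒ zzzzSdzdzdzdz ⇒ zzzzzdzdzdzdz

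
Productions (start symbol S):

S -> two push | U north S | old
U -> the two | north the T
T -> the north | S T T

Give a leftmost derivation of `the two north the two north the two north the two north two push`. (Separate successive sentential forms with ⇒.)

S ⇒ U north S ⇒ the two north S ⇒ the two north U north S ⇒ the two north the two north S ⇒ the two north the two north U north S ⇒ the two north the two north the two north S ⇒ the two north the two north the two north U north S ⇒ the two north the two north the two north the two north S ⇒ the two north the two north the two north the two north two push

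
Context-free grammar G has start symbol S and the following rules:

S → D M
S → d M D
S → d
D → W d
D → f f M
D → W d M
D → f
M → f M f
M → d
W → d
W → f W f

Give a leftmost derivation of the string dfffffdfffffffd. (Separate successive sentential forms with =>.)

S => dMD => dfMfD => dffMffD => dfffMfffD => dffffMffffD => dfffffMfffffD => dfffffdfffffD => dfffffdfffffffM => dfffffdfffffffd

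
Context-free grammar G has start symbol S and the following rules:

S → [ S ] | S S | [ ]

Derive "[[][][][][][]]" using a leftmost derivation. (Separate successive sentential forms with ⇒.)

S ⇒ [S] ⇒ [SS] ⇒ [[]S] ⇒ [[]SS] ⇒ [[]SSS] ⇒ [[]SSSS] ⇒ [[]SSSSS] ⇒ [[][]SSSS] ⇒ [[][][]SSS] ⇒ [[][][][]SS] ⇒ [[][][][][]S] ⇒ [[][][][][][]]

S ⇒ [S]   [S → [ S ]]
[S] ⇒ [SS]   [S → S S]
[SS] ⇒ [[]S]   [S → [ ]]
[[]S] ⇒ [[]SS]   [S → S S]
[[]SS] ⇒ [[]SSS]   [S → S S]
[[]SSS] ⇒ [[]SSSS]   [S → S S]
[[]SSSS] ⇒ [[]SSSSS]   [S → S S]
[[]SSSSS] ⇒ [[][]SSSS]   [S → [ ]]
[[][]SSSS] ⇒ [[][][]SSS]   [S → [ ]]
[[][][]SSS] ⇒ [[][][][]SS]   [S → [ ]]
[[][][][]SS] ⇒ [[][][][][]S]   [S → [ ]]
[[][][][][]S] ⇒ [[][][][][][]]   [S → [ ]]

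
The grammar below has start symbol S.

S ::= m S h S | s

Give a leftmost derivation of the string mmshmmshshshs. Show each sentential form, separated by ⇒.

S⇒mShS⇒mmShShS⇒mmshShS⇒mmshmShShS⇒mmshmmShShShS⇒mmshmmshShShS⇒mmshmmshshShS⇒mmshmmshshshS⇒mmshmmshshshs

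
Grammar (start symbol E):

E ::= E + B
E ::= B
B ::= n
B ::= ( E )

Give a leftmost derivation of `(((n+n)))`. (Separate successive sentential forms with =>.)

E => B => (E) => (B) => ((E)) => ((B)) => (((E))) => (((E+B))) => (((B+B))) => (((n+B))) => (((n+n)))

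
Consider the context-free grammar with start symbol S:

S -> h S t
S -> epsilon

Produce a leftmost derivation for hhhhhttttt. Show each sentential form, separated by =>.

S => hSt   [S -> h S t]
hSt => hhStt   [S -> h S t]
hhStt => hhhSttt   [S -> h S t]
hhhSttt => hhhhStttt   [S -> h S t]
hhhhStttt => hhhhhSttttt   [S -> h S t]
hhhhhSttttt => hhhhhttttt   [S -> epsilon]

S=>hSt=>hhStt=>hhhSttt=>hhhhStttt=>hhhhhSttttt=>hhhhhttttt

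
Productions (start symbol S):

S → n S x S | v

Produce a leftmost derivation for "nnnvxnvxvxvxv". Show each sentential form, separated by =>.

S=>nSxS=>nnSxSxS=>nnnSxSxSxS=>nnnvxSxSxS=>nnnvxnSxSxSxS=>nnnvxnvxSxSxS=>nnnvxnvxvxSxS=>nnnvxnvxvxvxS=>nnnvxnvxvxvxv

S => nSxS   [S → n S x S]
nSxS => nnSxSxS   [S → n S x S]
nnSxSxS => nnnSxSxSxS   [S → n S x S]
nnnSxSxSxS => nnnvxSxSxS   [S → v]
nnnvxSxSxS => nnnvxnSxSxSxS   [S → n S x S]
nnnvxnSxSxSxS => nnnvxnvxSxSxS   [S → v]
nnnvxnvxSxSxS => nnnvxnvxvxSxS   [S → v]
nnnvxnvxvxSxS => nnnvxnvxvxvxS   [S → v]
nnnvxnvxvxvxS => nnnvxnvxvxvxv   [S → v]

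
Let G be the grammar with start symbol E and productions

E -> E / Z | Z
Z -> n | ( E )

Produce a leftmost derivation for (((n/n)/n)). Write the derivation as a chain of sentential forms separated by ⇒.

E ⇒ Z   [E -> Z]
Z ⇒ (E)   [Z -> ( E )]
(E) ⇒ (Z)   [E -> Z]
(Z) ⇒ ((E))   [Z -> ( E )]
((E)) ⇒ ((E/Z))   [E -> E / Z]
((E/Z)) ⇒ ((Z/Z))   [E -> Z]
((Z/Z)) ⇒ (((E)/Z))   [Z -> ( E )]
(((E)/Z)) ⇒ (((E/Z)/Z))   [E -> E / Z]
(((E/Z)/Z)) ⇒ (((Z/Z)/Z))   [E -> Z]
(((Z/Z)/Z)) ⇒ (((n/Z)/Z))   [Z -> n]
(((n/Z)/Z)) ⇒ (((n/n)/Z))   [Z -> n]
(((n/n)/Z)) ⇒ (((n/n)/n))   [Z -> n]

E⇒Z⇒(E)⇒(Z)⇒((E))⇒((E/Z))⇒((Z/Z))⇒(((E)/Z))⇒(((E/Z)/Z))⇒(((Z/Z)/Z))⇒(((n/Z)/Z))⇒(((n/n)/Z))⇒(((n/n)/n))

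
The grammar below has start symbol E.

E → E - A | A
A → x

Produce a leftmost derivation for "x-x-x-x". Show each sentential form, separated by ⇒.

E ⇒ E-A   [E → E - A]
E-A ⇒ E-A-A   [E → E - A]
E-A-A ⇒ E-A-A-A   [E → E - A]
E-A-A-A ⇒ A-A-A-A   [E → A]
A-A-A-A ⇒ x-A-A-A   [A → x]
x-A-A-A ⇒ x-x-A-A   [A → x]
x-x-A-A ⇒ x-x-x-A   [A → x]
x-x-x-A ⇒ x-x-x-x   [A → x]

E ⇒ E-A ⇒ E-A-A ⇒ E-A-A-A ⇒ A-A-A-A ⇒ x-A-A-A ⇒ x-x-A-A ⇒ x-x-x-A ⇒ x-x-x-x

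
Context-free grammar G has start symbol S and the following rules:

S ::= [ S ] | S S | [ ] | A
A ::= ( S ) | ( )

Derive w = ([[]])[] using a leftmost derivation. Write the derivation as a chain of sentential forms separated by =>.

S=>SS=>AS=>(S)S=>([S])S=>([[]])S=>([[]])[]

S => SS   [S ::= S S]
SS => AS   [S ::= A]
AS => (S)S   [A ::= ( S )]
(S)S => ([S])S   [S ::= [ S ]]
([S])S => ([[]])S   [S ::= [ ]]
([[]])S => ([[]])[]   [S ::= [ ]]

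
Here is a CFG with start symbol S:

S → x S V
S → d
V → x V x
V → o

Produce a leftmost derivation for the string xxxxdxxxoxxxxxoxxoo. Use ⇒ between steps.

S ⇒ xSV   [S → x S V]
xSV ⇒ xxSVV   [S → x S V]
xxSVV ⇒ xxxSVVV   [S → x S V]
xxxSVVV ⇒ xxxxSVVVV   [S → x S V]
xxxxSVVVV ⇒ xxxxdVVVV   [S → d]
xxxxdVVVV ⇒ xxxxdxVxVVV   [V → x V x]
xxxxdxVxVVV ⇒ xxxxdxxVxxVVV   [V → x V x]
xxxxdxxVxxVVV ⇒ xxxxdxxxVxxxVVV   [V → x V x]
xxxxdxxxVxxxVVV ⇒ xxxxdxxxoxxxVVV   [V → o]
xxxxdxxxoxxxVVV ⇒ xxxxdxxxoxxxxVxVV   [V → x V x]
xxxxdxxxoxxxxVxVV ⇒ xxxxdxxxoxxxxxVxxVV   [V → x V x]
xxxxdxxxoxxxxxVxxVV ⇒ xxxxdxxxoxxxxxoxxVV   [V → o]
xxxxdxxxoxxxxxoxxVV ⇒ xxxxdxxxoxxxxxoxxoV   [V → o]
xxxxdxxxoxxxxxoxxoV ⇒ xxxxdxxxoxxxxxoxxoo   [V → o]

S ⇒ xSV ⇒ xxSVV ⇒ xxxSVVV ⇒ xxxxSVVVV ⇒ xxxxdVVVV ⇒ xxxxdxVxVVV ⇒ xxxxdxxVxxVVV ⇒ xxxxdxxxVxxxVVV ⇒ xxxxdxxxoxxxVVV ⇒ xxxxdxxxoxxxxVxVV ⇒ xxxxdxxxoxxxxxVxxVV ⇒ xxxxdxxxoxxxxxoxxVV ⇒ xxxxdxxxoxxxxxoxxoV ⇒ xxxxdxxxoxxxxxoxxoo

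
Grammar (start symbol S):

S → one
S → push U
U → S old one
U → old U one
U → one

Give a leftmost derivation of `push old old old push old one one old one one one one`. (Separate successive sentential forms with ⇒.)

S ⇒ push U   [S → push U]
push U ⇒ push old U one   [U → old U one]
push old U one ⇒ push old old U one one   [U → old U one]
push old old U one one ⇒ push old old old U one one one   [U → old U one]
push old old old U one one one ⇒ push old old old S old one one one one   [U → S old one]
push old old old S old one one one one ⇒ push old old old push U old one one one one   [S → push U]
push old old old push U old one one one one ⇒ push old old old push old U one old one one one one   [U → old U one]
push old old old push old U one old one one one one ⇒ push old old old push old one one old one one one one   [U → one]

S ⇒ push U ⇒ push old U one ⇒ push old old U one one ⇒ push old old old U one one one ⇒ push old old old S old one one one one ⇒ push old old old push U old one one one one ⇒ push old old old push old U one old one one one one ⇒ push old old old push old one one old one one one one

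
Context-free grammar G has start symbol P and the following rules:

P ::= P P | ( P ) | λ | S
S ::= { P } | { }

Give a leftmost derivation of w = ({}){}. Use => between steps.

P=>PP=>(P)P=>(S)P=>({})P=>({})S=>({}){}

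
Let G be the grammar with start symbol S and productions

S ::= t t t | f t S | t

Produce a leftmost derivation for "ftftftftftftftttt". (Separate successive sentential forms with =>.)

S => ftS   [S ::= f t S]
ftS => ftftS   [S ::= f t S]
ftftS => ftftftS   [S ::= f t S]
ftftftS => ftftftftS   [S ::= f t S]
ftftftftS => ftftftftftS   [S ::= f t S]
ftftftftftS => ftftftftftftS   [S ::= f t S]
ftftftftftftS => ftftftftftftftS   [S ::= f t S]
ftftftftftftftS => ftftftftftftftttt   [S ::= t t t]

S=>ftS=>ftftS=>ftftftS=>ftftftftS=>ftftftftftS=>ftftftftftftS=>ftftftftftftftS=>ftftftftftftftttt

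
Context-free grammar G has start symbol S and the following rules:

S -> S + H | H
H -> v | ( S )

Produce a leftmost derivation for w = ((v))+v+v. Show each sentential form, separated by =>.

S => S+H => S+H+H => H+H+H => (S)+H+H => (H)+H+H => ((S))+H+H => ((H))+H+H => ((v))+H+H => ((v))+v+H => ((v))+v+v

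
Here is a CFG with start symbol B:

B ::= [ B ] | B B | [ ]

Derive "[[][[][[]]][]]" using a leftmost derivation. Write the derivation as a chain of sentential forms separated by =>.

B => [B]   [B ::= [ B ]]
[B] => [BB]   [B ::= B B]
[BB] => [BBB]   [B ::= B B]
[BBB] => [[]BB]   [B ::= [ ]]
[[]BB] => [[][B]B]   [B ::= [ B ]]
[[][B]B] => [[][BB]B]   [B ::= B B]
[[][BB]B] => [[][[]B]B]   [B ::= [ ]]
[[][[]B]B] => [[][[][B]]B]   [B ::= [ B ]]
[[][[][B]]B] => [[][[][[]]]B]   [B ::= [ ]]
[[][[][[]]]B] => [[][[][[]]][]]   [B ::= [ ]]

B=>[B]=>[BB]=>[BBB]=>[[]BB]=>[[][B]B]=>[[][BB]B]=>[[][[]B]B]=>[[][[][B]]B]=>[[][[][[]]]B]=>[[][[][[]]][]]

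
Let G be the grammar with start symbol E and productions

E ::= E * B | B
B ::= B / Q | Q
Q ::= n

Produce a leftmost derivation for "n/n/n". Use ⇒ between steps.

E ⇒ B   [E ::= B]
B ⇒ B/Q   [B ::= B / Q]
B/Q ⇒ B/Q/Q   [B ::= B / Q]
B/Q/Q ⇒ Q/Q/Q   [B ::= Q]
Q/Q/Q ⇒ n/Q/Q   [Q ::= n]
n/Q/Q ⇒ n/n/Q   [Q ::= n]
n/n/Q ⇒ n/n/n   [Q ::= n]

E ⇒ B ⇒ B/Q ⇒ B/Q/Q ⇒ Q/Q/Q ⇒ n/Q/Q ⇒ n/n/Q ⇒ n/n/n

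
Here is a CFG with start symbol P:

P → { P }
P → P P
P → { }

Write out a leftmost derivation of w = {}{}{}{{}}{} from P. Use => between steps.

P=>PP=>PPP=>PPPP=>{}PPP=>{}PPPP=>{}{}PPP=>{}{}{}PP=>{}{}{}{P}P=>{}{}{}{{}}P=>{}{}{}{{}}{}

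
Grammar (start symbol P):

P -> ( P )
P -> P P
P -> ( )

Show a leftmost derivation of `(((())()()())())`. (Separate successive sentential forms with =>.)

P => (P) => (PP) => ((P)P) => ((PP)P) => ((PPP)P) => ((PPPP)P) => (((P)PPP)P) => (((())PPP)P) => (((())()PP)P) => (((())()()P)P) => (((())()()())P) => (((())()()())())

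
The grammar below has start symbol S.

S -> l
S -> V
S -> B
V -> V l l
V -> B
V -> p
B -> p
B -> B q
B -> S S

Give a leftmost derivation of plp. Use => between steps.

S=>B=>SS=>VS=>pS=>pB=>pSS=>plS=>plB=>plp

S => B   [S -> B]
B => SS   [B -> S S]
SS => VS   [S -> V]
VS => pS   [V -> p]
pS => pB   [S -> B]
pB => pSS   [B -> S S]
pSS => plS   [S -> l]
plS => plB   [S -> B]
plB => plp   [B -> p]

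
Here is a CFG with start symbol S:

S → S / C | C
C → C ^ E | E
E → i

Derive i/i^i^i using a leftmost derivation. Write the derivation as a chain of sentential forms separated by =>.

S => S/C   [S → S / C]
S/C => C/C   [S → C]
C/C => E/C   [C → E]
E/C => i/C   [E → i]
i/C => i/C^E   [C → C ^ E]
i/C^E => i/C^E^E   [C → C ^ E]
i/C^E^E => i/E^E^E   [C → E]
i/E^E^E => i/i^E^E   [E → i]
i/i^E^E => i/i^i^E   [E → i]
i/i^i^E => i/i^i^i   [E → i]

S => S/C => C/C => E/C => i/C => i/C^E => i/C^E^E => i/E^E^E => i/i^E^E => i/i^i^E => i/i^i^i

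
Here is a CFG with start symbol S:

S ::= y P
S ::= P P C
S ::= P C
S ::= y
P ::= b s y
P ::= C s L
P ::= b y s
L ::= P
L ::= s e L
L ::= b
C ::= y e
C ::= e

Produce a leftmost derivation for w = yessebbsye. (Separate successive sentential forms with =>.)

S => PPC   [S ::= P P C]
PPC => CsLPC   [P ::= C s L]
CsLPC => yesLPC   [C ::= y e]
yesLPC => yesseLPC   [L ::= s e L]
yesseLPC => yessebPC   [L ::= b]
yessebPC => yessebbsyC   [P ::= b s y]
yessebbsyC => yessebbsye   [C ::= e]

S=>PPC=>CsLPC=>yesLPC=>yesseLPC=>yessebPC=>yessebbsyC=>yessebbsye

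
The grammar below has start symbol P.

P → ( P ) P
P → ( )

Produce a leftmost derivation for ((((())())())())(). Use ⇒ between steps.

P ⇒ (P)P   [P → ( P ) P]
(P)P ⇒ ((P)P)P   [P → ( P ) P]
((P)P)P ⇒ (((P)P)P)P   [P → ( P ) P]
(((P)P)P)P ⇒ ((((P)P)P)P)P   [P → ( P ) P]
((((P)P)P)P)P ⇒ ((((())P)P)P)P   [P → ( )]
((((())P)P)P)P ⇒ ((((())())P)P)P   [P → ( )]
((((())())P)P)P ⇒ ((((())())())P)P   [P → ( )]
((((())())())P)P ⇒ ((((())())())())P   [P → ( )]
((((())())())())P ⇒ ((((())())())())()   [P → ( )]

P ⇒ (P)P ⇒ ((P)P)P ⇒ (((P)P)P)P ⇒ ((((P)P)P)P)P ⇒ ((((())P)P)P)P ⇒ ((((())())P)P)P ⇒ ((((())())())P)P ⇒ ((((())())())())P ⇒ ((((())())())())()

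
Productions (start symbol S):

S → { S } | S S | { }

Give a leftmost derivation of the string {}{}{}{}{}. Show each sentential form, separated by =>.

S => SS => SSS => SSSS => {}SSS => {}{}SS => {}{}SSS => {}{}{}SS => {}{}{}{}S => {}{}{}{}{}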